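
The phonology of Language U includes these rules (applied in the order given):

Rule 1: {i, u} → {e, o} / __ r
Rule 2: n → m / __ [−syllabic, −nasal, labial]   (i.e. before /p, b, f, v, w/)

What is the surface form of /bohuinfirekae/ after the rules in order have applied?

Rule 1 (pre-rhotic lowering): /i/ is a high vowel immediately before /r/, so it lowers to [e]. /bohuinfirekae/ → bohuinferekae.
Rule 2 (nasal place assimilation): /n/ precedes the labial consonant /f/, so it assimilates in place to [m]. /bohuinferekae/ → bohuimferekae.

bohuimferekae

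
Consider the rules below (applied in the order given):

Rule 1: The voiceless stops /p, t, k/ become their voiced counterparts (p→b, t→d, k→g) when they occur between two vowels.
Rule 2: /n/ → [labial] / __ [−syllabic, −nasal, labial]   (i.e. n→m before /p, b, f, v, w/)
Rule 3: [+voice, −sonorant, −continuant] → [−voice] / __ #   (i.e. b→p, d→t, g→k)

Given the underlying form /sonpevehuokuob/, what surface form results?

Rule 1 (intervocalic voicing): /k/ is a voiceless stop between vowels /o/ and /u/, so it voices to [g]. /sonpevehuokuob/ → sonpevehuoguob.
Rule 2 (nasal place assimilation): /n/ precedes the labial consonant /p/, so it assimilates in place to [m]. /sonpevehuoguob/ → sompevehuoguob.
Rule 3 (final devoicing): /b/ is a voiced stop in word-final position, so it devoices to [p]. /sompevehuoguob/ → sompevehuoguop.

sompevehuoguop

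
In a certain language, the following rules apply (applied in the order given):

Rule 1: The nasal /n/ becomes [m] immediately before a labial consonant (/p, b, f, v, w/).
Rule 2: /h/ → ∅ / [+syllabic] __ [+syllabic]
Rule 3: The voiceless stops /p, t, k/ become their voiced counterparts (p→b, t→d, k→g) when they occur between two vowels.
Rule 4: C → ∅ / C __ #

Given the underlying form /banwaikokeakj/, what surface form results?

Rule 1 (nasal place assimilation): /n/ precedes the labial consonant /w/, so it assimilates in place to [m]. /banwaikokeakj/ → bamwaikokeakj.
Rule 2 (intervocalic h-deletion): no segment meets the environment; /bamwaikokeakj/ is unchanged.
Rule 3 (intervocalic voicing): /k/ is a voiceless stop between vowels /i/ and /o/, so it voices to [g]. /k/ is a voiceless stop between vowels /o/ and /e/, so it voices to [g]. /bamwaikokeakj/ → bamwaigogeakj.
Rule 4 (final cluster simplification): /j/ is the second consonant of a word-final cluster /kj/, so it deletes. /bamwaigogeakj/ → bamwaigogeak.

bamwaigogeak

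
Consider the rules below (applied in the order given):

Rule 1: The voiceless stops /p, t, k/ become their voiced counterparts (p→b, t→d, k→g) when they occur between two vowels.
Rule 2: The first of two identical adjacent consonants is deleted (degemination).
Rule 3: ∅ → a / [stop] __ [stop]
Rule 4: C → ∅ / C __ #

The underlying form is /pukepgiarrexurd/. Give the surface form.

pugepagiarexur

Rule 1 (intervocalic voicing): /k/ is a voiceless stop between vowels /u/ and /e/, so it voices to [g]. /pukepgiarrexurd/ → pugepgiarrexurd.
Rule 2 (degemination): /rr/ is a geminate; the first /r/ deletes. /pugepgiarrexurd/ → pugepgiarexurd.
Rule 3 (stop-cluster a-epenthesis): /p/ and /g/ form a stop–stop cluster, so [a] is inserted between them. /pugepgiarexurd/ → pugepagiarexurd.
Rule 4 (final cluster simplification): /d/ is the second consonant of a word-final cluster /rd/, so it deletes. /pugepagiarexurd/ → pugepagiarexur.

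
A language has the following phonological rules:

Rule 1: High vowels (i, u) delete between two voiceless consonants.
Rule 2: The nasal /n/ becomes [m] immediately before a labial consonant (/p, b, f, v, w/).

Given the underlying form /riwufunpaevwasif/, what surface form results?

riwufumpaevwasf

Rule 1 (high vowel syncope): /i/ is a high vowel flanked by voiceless consonants /s/ and /f/, so it deletes. /riwufunpaevwasif/ → riwufunpaevwasf.
Rule 2 (nasal place assimilation): /n/ precedes the labial consonant /p/, so it assimilates in place to [m]. /riwufunpaevwasf/ → riwufumpaevwasf.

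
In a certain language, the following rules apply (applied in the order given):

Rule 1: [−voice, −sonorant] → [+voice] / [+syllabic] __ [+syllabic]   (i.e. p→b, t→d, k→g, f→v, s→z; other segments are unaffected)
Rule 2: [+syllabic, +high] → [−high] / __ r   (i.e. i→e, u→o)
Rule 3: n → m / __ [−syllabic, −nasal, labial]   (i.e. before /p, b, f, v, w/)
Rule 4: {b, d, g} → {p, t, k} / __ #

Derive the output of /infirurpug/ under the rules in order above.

imferorpuk

Rule 1 (intervocalic voicing): no segment meets the environment; /infirurpug/ is unchanged.
Rule 2 (pre-rhotic lowering): /i/ is a high vowel immediately before /r/, so it lowers to [e]. /u/ is a high vowel immediately before /r/, so it lowers to [o]. /infirurpug/ → inferorpug.
Rule 3 (nasal place assimilation): /n/ precedes the labial consonant /f/, so it assimilates in place to [m]. /inferorpug/ → imferorpug.
Rule 4 (final devoicing): /g/ is a voiced stop in word-final position, so it devoices to [k]. /imferorpug/ → imferorpuk.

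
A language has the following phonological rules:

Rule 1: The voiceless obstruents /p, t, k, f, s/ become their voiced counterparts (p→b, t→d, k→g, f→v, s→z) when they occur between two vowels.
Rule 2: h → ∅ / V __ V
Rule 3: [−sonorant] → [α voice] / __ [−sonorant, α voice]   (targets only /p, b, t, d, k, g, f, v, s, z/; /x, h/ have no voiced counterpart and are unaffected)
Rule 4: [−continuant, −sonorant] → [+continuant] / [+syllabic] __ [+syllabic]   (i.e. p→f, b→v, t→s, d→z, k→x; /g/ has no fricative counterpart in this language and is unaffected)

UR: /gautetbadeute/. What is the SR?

Rule 1 (intervocalic voicing): /t/ is a voiceless obstruent between vowels /u/ and /e/, so it voices to [d]. /t/ is a voiceless obstruent between vowels /u/ and /e/, so it voices to [d]. /gautetbadeute/ → gaudetbadeude.
Rule 2 (intervocalic h-deletion): no segment meets the environment; /gaudetbadeude/ is unchanged.
Rule 3 (regressive voicing assimilation): /t/ precedes the voiced obstruent /b/, so it voices to [d] by assimilation. /gaudetbadeude/ → gaudedbadeude.
Rule 4 (intervocalic spirantization): /d/ is a stop between vowels /u/ and /e/, so it spirantizes to the fricative [z]. /d/ is a stop between vowels /a/ and /e/, so it spirantizes to the fricative [z]. /d/ is a stop between vowels /u/ and /e/, so it spirantizes to the fricative [z]. /gaudedbadeude/ → gauzedbazeuze.

gauzedbazeuze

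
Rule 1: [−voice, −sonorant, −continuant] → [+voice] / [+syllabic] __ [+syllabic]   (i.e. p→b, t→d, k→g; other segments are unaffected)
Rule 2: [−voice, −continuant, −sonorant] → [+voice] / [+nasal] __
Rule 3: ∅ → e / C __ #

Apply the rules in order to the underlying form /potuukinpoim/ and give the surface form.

poduuginboime

Rule 1 (intervocalic voicing): /t/ is a voiceless stop between vowels /o/ and /u/, so it voices to [d]. /k/ is a voiceless stop between vowels /u/ and /i/, so it voices to [g]. /potuukinpoim/ → poduuginpoim.
Rule 2 (post-nasal voicing): /p/ is a voiceless stop immediately after the nasal /n/, so it voices to [b]. /poduuginpoim/ → poduuginboim.
Rule 3 (final e-epenthesis): the form ends in the consonant /m/, so [e] is inserted word-finally. /poduuginboim/ → poduuginboime.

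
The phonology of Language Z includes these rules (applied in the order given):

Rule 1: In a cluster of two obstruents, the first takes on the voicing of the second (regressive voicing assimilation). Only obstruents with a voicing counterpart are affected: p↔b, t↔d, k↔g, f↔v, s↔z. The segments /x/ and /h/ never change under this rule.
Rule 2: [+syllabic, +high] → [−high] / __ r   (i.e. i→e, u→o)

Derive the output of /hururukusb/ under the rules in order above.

Rule 1 (regressive voicing assimilation): /s/ precedes the voiced obstruent /b/, so it voices to [z] by assimilation. /hururukusb/ → hururukuzb.
Rule 2 (pre-rhotic lowering): /u/ is a high vowel immediately before /r/, so it lowers to [o]. /u/ is a high vowel immediately before /r/, so it lowers to [o]. /hururukuzb/ → hororukuzb.

hororukuzb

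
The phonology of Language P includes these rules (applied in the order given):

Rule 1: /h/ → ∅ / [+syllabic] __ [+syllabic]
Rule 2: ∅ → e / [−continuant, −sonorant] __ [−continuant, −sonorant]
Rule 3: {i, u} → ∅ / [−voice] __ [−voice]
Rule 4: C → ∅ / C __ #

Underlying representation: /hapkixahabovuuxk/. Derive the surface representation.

Rule 1 (intervocalic h-deletion): /h/ occurs between vowels /a/ and /a/, so it deletes. /hapkixahabovuuxk/ → hapkixaabovuuxk.
Rule 2 (stop-cluster e-epenthesis): /p/ and /k/ form a stop–stop cluster, so [e] is inserted between them. /hapkixaabovuuxk/ → hapekixaabovuuxk.
Rule 3 (high vowel syncope): /i/ is a high vowel flanked by voiceless consonants /k/ and /x/, so it deletes. /hapekixaabovuuxk/ → hapekxaabovuuxk.
Rule 4 (final cluster simplification): /k/ is the second consonant of a word-final cluster /xk/, so it deletes. /hapekxaabovuuxk/ → hapekxaabovuux.

hapekxaabovuux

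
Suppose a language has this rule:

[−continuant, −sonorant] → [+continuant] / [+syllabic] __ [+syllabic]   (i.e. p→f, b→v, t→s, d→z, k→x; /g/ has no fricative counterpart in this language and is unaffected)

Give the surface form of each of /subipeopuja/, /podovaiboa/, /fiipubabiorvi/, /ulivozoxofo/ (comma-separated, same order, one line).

suvifeofuja, pozovaivoa, fiifuvaviorvi, ulivozoxofo

/subipeopuja/: /b/ is a stop between vowels /u/ and /i/, so it spirantizes to the fricative [v]. /p/ is a stop between vowels /i/ and /e/, so it spirantizes to the fricative [f]. /p/ is a stop between vowels /o/ and /u/, so it spirantizes to the fricative [f]. → [suvifeofuja].
/podovaiboa/: /d/ is a stop between vowels /o/ and /o/, so it spirantizes to the fricative [z]. /b/ is a stop between vowels /i/ and /o/, so it spirantizes to the fricative [v]. → [pozovaivoa].
/fiipubabiorvi/: /p/ is a stop between vowels /i/ and /u/, so it spirantizes to the fricative [f]. /b/ is a stop between vowels /u/ and /a/, so it spirantizes to the fricative [v]. /b/ is a stop between vowels /a/ and /i/, so it spirantizes to the fricative [v]. → [fiifuvaviorvi].
/ulivozoxofo/: the rule's environment is not met; surfaces unchanged as [ulivozoxofo].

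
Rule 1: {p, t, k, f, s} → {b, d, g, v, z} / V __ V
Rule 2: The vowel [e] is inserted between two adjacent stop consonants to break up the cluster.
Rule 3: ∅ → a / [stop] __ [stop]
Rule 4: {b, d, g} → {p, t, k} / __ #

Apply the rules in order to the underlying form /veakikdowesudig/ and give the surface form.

Rule 1 (intervocalic voicing): /k/ is a voiceless obstruent between vowels /a/ and /i/, so it voices to [g]. /s/ is a voiceless obstruent between vowels /e/ and /u/, so it voices to [z]. /veakikdowesudig/ → veagikdowezudig.
Rule 2 (stop-cluster e-epenthesis): /k/ and /d/ form a stop–stop cluster, so [e] is inserted between them. /veagikdowezudig/ → veagikedowezudig.
Rule 3 (stop-cluster a-epenthesis): no segment meets the environment; /veagikedowezudig/ is unchanged.
Rule 4 (final devoicing): /g/ is a voiced stop in word-final position, so it devoices to [k]. /veagikedowezudig/ → veagikedowezudik.

veagikedowezudik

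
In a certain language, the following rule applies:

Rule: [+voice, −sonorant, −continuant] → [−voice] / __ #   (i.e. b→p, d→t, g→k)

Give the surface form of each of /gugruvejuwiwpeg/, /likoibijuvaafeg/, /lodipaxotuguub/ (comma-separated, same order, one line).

/gugruvejuwiwpeg/: /g/ is a voiced stop in word-final position, so it devoices to [k]. → [gugruvejuwiwpek].
/likoibijuvaafeg/: /g/ is a voiced stop in word-final position, so it devoices to [k]. → [likoibijuvaafek].
/lodipaxotuguub/: /b/ is a voiced stop in word-final position, so it devoices to [p]. → [lodipaxotuguup].

gugruvejuwiwpek, likoibijuvaafek, lodipaxotuguup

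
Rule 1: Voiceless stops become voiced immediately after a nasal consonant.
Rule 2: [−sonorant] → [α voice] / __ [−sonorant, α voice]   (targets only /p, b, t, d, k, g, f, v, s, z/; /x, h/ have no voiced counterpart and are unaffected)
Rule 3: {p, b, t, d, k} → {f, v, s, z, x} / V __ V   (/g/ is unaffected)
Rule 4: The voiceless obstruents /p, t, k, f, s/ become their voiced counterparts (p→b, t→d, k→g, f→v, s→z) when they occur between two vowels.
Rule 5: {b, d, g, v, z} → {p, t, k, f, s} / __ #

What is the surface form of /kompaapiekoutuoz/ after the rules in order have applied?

kombaaviexouzuos

Rule 1 (post-nasal voicing): /p/ is a voiceless stop immediately after the nasal /m/, so it voices to [b]. /kompaapiekoutuoz/ → kombaapiekoutuoz.
Rule 2 (regressive voicing assimilation): no segment meets the environment; /kombaapiekoutuoz/ is unchanged.
Rule 3 (intervocalic spirantization): /p/ is a stop between vowels /a/ and /i/, so it spirantizes to the fricative [f]. /k/ is a stop between vowels /e/ and /o/, so it spirantizes to the fricative [x]. /t/ is a stop between vowels /u/ and /u/, so it spirantizes to the fricative [s]. /kombaapiekoutuoz/ → kombaafiexousuoz.
Rule 4 (intervocalic voicing): /f/ is a voiceless obstruent between vowels /a/ and /i/, so it voices to [v]. /s/ is a voiceless obstruent between vowels /u/ and /u/, so it voices to [z]. /kombaafiexousuoz/ → kombaaviexouzuoz.
Rule 5 (final devoicing): /z/ is a voiced obstruent in word-final position, so it devoices to [s]. /kombaaviexouzuoz/ → kombaaviexouzuos.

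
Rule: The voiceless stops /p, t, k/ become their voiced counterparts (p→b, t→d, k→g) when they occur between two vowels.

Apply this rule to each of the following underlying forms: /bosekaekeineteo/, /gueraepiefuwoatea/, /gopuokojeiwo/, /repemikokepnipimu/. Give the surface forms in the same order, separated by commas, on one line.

/bosekaekeineteo/: /k/ is a voiceless stop between vowels /e/ and /a/, so it voices to [g]. /k/ is a voiceless stop between vowels /e/ and /e/, so it voices to [g]. /t/ is a voiceless stop between vowels /e/ and /e/, so it voices to [d]. → [bosegaegeinedeo].
/gueraepiefuwoatea/: /p/ is a voiceless stop between vowels /e/ and /i/, so it voices to [b]. /t/ is a voiceless stop between vowels /a/ and /e/, so it voices to [d]. → [gueraebiefuwoadea].
/gopuokojeiwo/: /p/ is a voiceless stop between vowels /o/ and /u/, so it voices to [b]. /k/ is a voiceless stop between vowels /o/ and /o/, so it voices to [g]. → [gobuogojeiwo].
/repemikokepnipimu/: /p/ is a voiceless stop between vowels /e/ and /e/, so it voices to [b]. /k/ is a voiceless stop between vowels /i/ and /o/, so it voices to [g]. /k/ is a voiceless stop between vowels /o/ and /e/, so it voices to [g]. /p/ is a voiceless stop between vowels /i/ and /i/, so it voices to [b]. → [rebemigogepnibimu].

bosegaegeinedeo, gueraebiefuwoadea, gobuogojeiwo, rebemigogepnibimu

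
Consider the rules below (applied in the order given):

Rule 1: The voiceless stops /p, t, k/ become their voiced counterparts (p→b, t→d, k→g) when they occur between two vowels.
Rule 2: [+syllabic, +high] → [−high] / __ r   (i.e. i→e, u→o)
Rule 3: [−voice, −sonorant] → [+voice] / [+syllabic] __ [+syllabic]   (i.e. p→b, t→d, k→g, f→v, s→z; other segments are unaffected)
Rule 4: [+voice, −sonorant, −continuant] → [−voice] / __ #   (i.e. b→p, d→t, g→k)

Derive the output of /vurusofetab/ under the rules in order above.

Rule 1 (intervocalic voicing): /t/ is a voiceless stop between vowels /e/ and /a/, so it voices to [d]. /vurusofetab/ → vurusofedab.
Rule 2 (pre-rhotic lowering): /u/ is a high vowel immediately before /r/, so it lowers to [o]. /vurusofedab/ → vorusofedab.
Rule 3 (intervocalic voicing): /s/ is a voiceless obstruent between vowels /u/ and /o/, so it voices to [z]. /f/ is a voiceless obstruent between vowels /o/ and /e/, so it voices to [v]. /vorusofedab/ → voruzovedab.
Rule 4 (final devoicing): /b/ is a voiced stop in word-final position, so it devoices to [p]. /voruzovedab/ → voruzovedap.

voruzovedap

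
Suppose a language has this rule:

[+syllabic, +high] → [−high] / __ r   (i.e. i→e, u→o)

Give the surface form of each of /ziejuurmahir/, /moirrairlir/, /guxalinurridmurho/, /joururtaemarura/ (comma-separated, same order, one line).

/ziejuurmahir/: /u/ is a high vowel immediately before /r/, so it lowers to [o]. /i/ is a high vowel immediately before /r/, so it lowers to [e]. → [ziejuormaher].
/moirrairlir/: /i/ is a high vowel immediately before /r/, so it lowers to [e]. /i/ is a high vowel immediately before /r/, so it lowers to [e]. /i/ is a high vowel immediately before /r/, so it lowers to [e]. → [moerraerler].
/guxalinurridmurho/: /u/ is a high vowel immediately before /r/, so it lowers to [o]. /u/ is a high vowel immediately before /r/, so it lowers to [o]. → [guxalinorridmorho].
/joururtaemarura/: /u/ is a high vowel immediately before /r/, so it lowers to [o]. /u/ is a high vowel immediately before /r/, so it lowers to [o]. /u/ is a high vowel immediately before /r/, so it lowers to [o]. → [joorortaemarora].

ziejuormaher, moerraerler, guxalinorridmorho, joorortaemarora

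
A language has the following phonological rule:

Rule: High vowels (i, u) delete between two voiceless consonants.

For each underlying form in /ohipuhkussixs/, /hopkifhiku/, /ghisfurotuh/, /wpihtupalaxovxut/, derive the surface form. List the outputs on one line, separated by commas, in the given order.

/ohipuhkussixs/: /i/ is a high vowel flanked by voiceless consonants /h/ and /p/, so it deletes. /u/ is a high vowel flanked by voiceless consonants /p/ and /h/, so it deletes. /u/ is a high vowel flanked by voiceless consonants /k/ and /s/, so it deletes. /i/ is a high vowel flanked by voiceless consonants /s/ and /x/, so it deletes. → [ohphkssxs].
/hopkifhiku/: /i/ is a high vowel flanked by voiceless consonants /k/ and /f/, so it deletes. /i/ is a high vowel flanked by voiceless consonants /h/ and /k/, so it deletes. → [hopkfhku].
/ghisfurotuh/: /i/ is a high vowel flanked by voiceless consonants /h/ and /s/, so it deletes. /u/ is a high vowel flanked by voiceless consonants /t/ and /h/, so it deletes. → [ghsfuroth].
/wpihtupalaxovxut/: /i/ is a high vowel flanked by voiceless consonants /p/ and /h/, so it deletes. /u/ is a high vowel flanked by voiceless consonants /t/ and /p/, so it deletes. /u/ is a high vowel flanked by voiceless consonants /x/ and /t/, so it deletes. → [wphtpalaxovxt].

ohphkssxs, hopkfhku, ghsfuroth, wphtpalaxovxt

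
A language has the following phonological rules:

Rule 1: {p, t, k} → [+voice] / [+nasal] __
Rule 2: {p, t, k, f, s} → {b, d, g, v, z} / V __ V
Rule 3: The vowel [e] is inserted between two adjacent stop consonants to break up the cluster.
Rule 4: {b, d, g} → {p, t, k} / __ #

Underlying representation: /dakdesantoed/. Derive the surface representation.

Rule 1 (post-nasal voicing): /t/ is a voiceless stop immediately after the nasal /n/, so it voices to [d]. /dakdesantoed/ → dakdesandoed.
Rule 2 (intervocalic voicing): /s/ is a voiceless obstruent between vowels /e/ and /a/, so it voices to [z]. /dakdesandoed/ → dakdezandoed.
Rule 3 (stop-cluster e-epenthesis): /k/ and /d/ form a stop–stop cluster, so [e] is inserted between them. /dakdezandoed/ → dakedezandoed.
Rule 4 (final devoicing): /d/ is a voiced stop in word-final position, so it devoices to [t]. /dakedezandoed/ → dakedezandoet.

dakedezandoet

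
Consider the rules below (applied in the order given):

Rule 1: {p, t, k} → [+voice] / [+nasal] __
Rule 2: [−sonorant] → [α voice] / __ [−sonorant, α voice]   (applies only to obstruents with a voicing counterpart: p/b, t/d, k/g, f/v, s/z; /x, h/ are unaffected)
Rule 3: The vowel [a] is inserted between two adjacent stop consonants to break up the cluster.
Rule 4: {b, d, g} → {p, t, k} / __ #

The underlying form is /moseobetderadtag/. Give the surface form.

moseobedaderatatak

Rule 1 (post-nasal voicing): no segment meets the environment; /moseobetderadtag/ is unchanged.
Rule 2 (regressive voicing assimilation): /t/ precedes the voiced obstruent /d/, so it voices to [d] by assimilation. /d/ precedes the voiceless obstruent /t/, so it devoices to [t] by assimilation. /moseobetderadtag/ → moseobedderattag.
Rule 3 (stop-cluster a-epenthesis): /d/ and /d/ form a stop–stop cluster, so [a] is inserted between them. /t/ and /t/ form a stop–stop cluster, so [a] is inserted between them. /moseobedderattag/ → moseobedaderatatag.
Rule 4 (final devoicing): /g/ is a voiced stop in word-final position, so it devoices to [k]. /moseobedaderatatag/ → moseobedaderatatak.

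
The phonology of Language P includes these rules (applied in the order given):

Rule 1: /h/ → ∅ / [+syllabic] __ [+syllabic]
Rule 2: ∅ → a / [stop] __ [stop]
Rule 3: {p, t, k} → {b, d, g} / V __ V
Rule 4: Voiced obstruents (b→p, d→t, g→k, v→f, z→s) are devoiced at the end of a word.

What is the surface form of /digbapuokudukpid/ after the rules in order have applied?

digababuogudugabit

Rule 1 (intervocalic h-deletion): no segment meets the environment; /digbapuokudukpid/ is unchanged.
Rule 2 (stop-cluster a-epenthesis): /g/ and /b/ form a stop–stop cluster, so [a] is inserted between them. /k/ and /p/ form a stop–stop cluster, so [a] is inserted between them. /digbapuokudukpid/ → digabapuokudukapid.
Rule 3 (intervocalic voicing): /p/ is a voiceless stop between vowels /a/ and /u/, so it voices to [b]. /k/ is a voiceless stop between vowels /o/ and /u/, so it voices to [g]. /k/ is a voiceless stop between vowels /u/ and /a/, so it voices to [g]. /p/ is a voiceless stop between vowels /a/ and /i/, so it voices to [b]. /digabapuokudukapid/ → digababuogudugabid.
Rule 4 (final devoicing): /d/ is a voiced obstruent in word-final position, so it devoices to [t]. /digababuogudugabid/ → digababuogudugabit.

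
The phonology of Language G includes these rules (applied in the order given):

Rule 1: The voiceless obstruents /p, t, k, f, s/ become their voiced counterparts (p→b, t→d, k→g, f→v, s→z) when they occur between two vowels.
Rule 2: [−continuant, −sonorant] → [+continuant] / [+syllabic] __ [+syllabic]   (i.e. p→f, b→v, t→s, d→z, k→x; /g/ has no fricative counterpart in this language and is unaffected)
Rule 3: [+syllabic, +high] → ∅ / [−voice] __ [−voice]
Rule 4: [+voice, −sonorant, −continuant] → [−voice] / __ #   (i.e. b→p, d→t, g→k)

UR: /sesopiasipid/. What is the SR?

Rule 1 (intervocalic voicing): /s/ is a voiceless obstruent between vowels /e/ and /o/, so it voices to [z]. /p/ is a voiceless obstruent between vowels /o/ and /i/, so it voices to [b]. /s/ is a voiceless obstruent between vowels /a/ and /i/, so it voices to [z]. /p/ is a voiceless obstruent between vowels /i/ and /i/, so it voices to [b]. /sesopiasipid/ → sezobiazibid.
Rule 2 (intervocalic spirantization): /b/ is a stop between vowels /o/ and /i/, so it spirantizes to the fricative [v]. /b/ is a stop between vowels /i/ and /i/, so it spirantizes to the fricative [v]. /sezobiazibid/ → sezoviazivid.
Rule 3 (high vowel syncope): no segment meets the environment; /sezoviazivid/ is unchanged.
Rule 4 (final devoicing): /d/ is a voiced stop in word-final position, so it devoices to [t]. /sezoviazivid/ → sezoviazivit.

sezoviazivit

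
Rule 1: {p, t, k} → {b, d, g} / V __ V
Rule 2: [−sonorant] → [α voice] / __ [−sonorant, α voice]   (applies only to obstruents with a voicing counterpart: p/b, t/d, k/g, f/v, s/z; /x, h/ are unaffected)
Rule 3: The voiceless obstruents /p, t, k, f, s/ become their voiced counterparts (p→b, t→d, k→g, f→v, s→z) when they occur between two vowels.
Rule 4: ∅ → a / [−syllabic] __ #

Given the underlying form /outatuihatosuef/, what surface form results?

Rule 1 (intervocalic voicing): /t/ is a voiceless stop between vowels /u/ and /a/, so it voices to [d]. /t/ is a voiceless stop between vowels /a/ and /u/, so it voices to [d]. /t/ is a voiceless stop between vowels /a/ and /o/, so it voices to [d]. /outatuihatosuef/ → oudaduihadosuef.
Rule 2 (regressive voicing assimilation): no segment meets the environment; /oudaduihadosuef/ is unchanged.
Rule 3 (intervocalic voicing): /s/ is a voiceless obstruent between vowels /o/ and /u/, so it voices to [z]. /oudaduihadosuef/ → oudaduihadozuef.
Rule 4 (final a-epenthesis): the form ends in the consonant /f/, so [a] is inserted word-finally. /oudaduihadozuef/ → oudaduihadozuefa.

oudaduihadozuefa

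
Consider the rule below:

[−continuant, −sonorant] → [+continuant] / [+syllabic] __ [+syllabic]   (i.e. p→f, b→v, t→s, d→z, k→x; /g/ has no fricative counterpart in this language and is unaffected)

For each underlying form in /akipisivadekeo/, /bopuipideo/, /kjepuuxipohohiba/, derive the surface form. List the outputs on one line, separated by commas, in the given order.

axifisivazexeo, bofuifizeo, kjefuuxifohohiva

/akipisivadekeo/: /k/ is a stop between vowels /a/ and /i/, so it spirantizes to the fricative [x]. /p/ is a stop between vowels /i/ and /i/, so it spirantizes to the fricative [f]. /d/ is a stop between vowels /a/ and /e/, so it spirantizes to the fricative [z]. /k/ is a stop between vowels /e/ and /e/, so it spirantizes to the fricative [x]. → [axifisivazexeo].
/bopuipideo/: /p/ is a stop between vowels /o/ and /u/, so it spirantizes to the fricative [f]. /p/ is a stop between vowels /i/ and /i/, so it spirantizes to the fricative [f]. /d/ is a stop between vowels /i/ and /e/, so it spirantizes to the fricative [z]. → [bofuifizeo].
/kjepuuxipohohiba/: /p/ is a stop between vowels /e/ and /u/, so it spirantizes to the fricative [f]. /p/ is a stop between vowels /i/ and /o/, so it spirantizes to the fricative [f]. /b/ is a stop between vowels /i/ and /a/, so it spirantizes to the fricative [v]. → [kjefuuxifohohiva].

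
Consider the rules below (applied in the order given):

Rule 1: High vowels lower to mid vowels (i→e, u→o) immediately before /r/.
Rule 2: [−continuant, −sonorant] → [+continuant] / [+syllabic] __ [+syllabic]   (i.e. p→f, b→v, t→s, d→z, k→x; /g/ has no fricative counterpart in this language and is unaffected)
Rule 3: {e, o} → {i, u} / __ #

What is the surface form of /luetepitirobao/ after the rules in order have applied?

luesefiserovau

Rule 1 (pre-rhotic lowering): /i/ is a high vowel immediately before /r/, so it lowers to [e]. /luetepitirobao/ → luetepiterobao.
Rule 2 (intervocalic spirantization): /t/ is a stop between vowels /e/ and /e/, so it spirantizes to the fricative [s]. /p/ is a stop between vowels /e/ and /i/, so it spirantizes to the fricative [f]. /t/ is a stop between vowels /i/ and /e/, so it spirantizes to the fricative [s]. /b/ is a stop between vowels /o/ and /a/, so it spirantizes to the fricative [v]. /luetepiterobao/ → luesefiserovao.
Rule 3 (final vowel raising): /o/ is a mid vowel in word-final position, so it raises to [u]. /luesefiserovao/ → luesefiserovau.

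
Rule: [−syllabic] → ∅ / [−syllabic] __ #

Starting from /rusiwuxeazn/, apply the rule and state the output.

rusiwuxeaz

/n/ is the second consonant of a word-final cluster /zn/, so it deletes.
The other instances of /r/, /s/, /w/, /x/, /z/ do not occur in the required environment and remain unchanged.
Surface form: [rusiwuxeaz].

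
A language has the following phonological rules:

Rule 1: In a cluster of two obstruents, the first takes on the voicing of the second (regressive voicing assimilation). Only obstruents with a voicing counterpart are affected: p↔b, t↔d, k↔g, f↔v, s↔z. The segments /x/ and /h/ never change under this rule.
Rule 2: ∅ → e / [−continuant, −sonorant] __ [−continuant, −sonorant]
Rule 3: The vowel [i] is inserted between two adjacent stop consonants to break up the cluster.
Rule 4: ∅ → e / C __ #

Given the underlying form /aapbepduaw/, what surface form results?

Rule 1 (regressive voicing assimilation): /p/ precedes the voiced obstruent /b/, so it voices to [b] by assimilation. /p/ precedes the voiced obstruent /d/, so it voices to [b] by assimilation. /aapbepduaw/ → aabbebduaw.
Rule 2 (stop-cluster e-epenthesis): /b/ and /b/ form a stop–stop cluster, so [e] is inserted between them. /b/ and /d/ form a stop–stop cluster, so [e] is inserted between them. /aabbebduaw/ → aabebebeduaw.
Rule 3 (stop-cluster i-epenthesis): no segment meets the environment; /aabebebeduaw/ is unchanged.
Rule 4 (final e-epenthesis): the form ends in the consonant /w/, so [e] is inserted word-finally. /aabebebeduaw/ → aabebebeduawe.

aabebebeduawe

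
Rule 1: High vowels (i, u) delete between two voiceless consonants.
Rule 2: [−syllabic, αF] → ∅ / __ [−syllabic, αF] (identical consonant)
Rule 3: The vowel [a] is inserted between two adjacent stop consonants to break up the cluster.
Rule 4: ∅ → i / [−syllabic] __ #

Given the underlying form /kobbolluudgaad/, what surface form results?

Rule 1 (high vowel syncope): no segment meets the environment; /kobbolluudgaad/ is unchanged.
Rule 2 (degemination): /bb/ is a geminate; the first /b/ deletes. /ll/ is a geminate; the first /l/ deletes. /kobbolluudgaad/ → koboluudgaad.
Rule 3 (stop-cluster a-epenthesis): /d/ and /g/ form a stop–stop cluster, so [a] is inserted between them. /koboluudgaad/ → koboluudagaad.
Rule 4 (final i-epenthesis): the form ends in the consonant /d/, so [i] is inserted word-finally. /koboluudagaad/ → koboluudagaadi.

koboluudagaadi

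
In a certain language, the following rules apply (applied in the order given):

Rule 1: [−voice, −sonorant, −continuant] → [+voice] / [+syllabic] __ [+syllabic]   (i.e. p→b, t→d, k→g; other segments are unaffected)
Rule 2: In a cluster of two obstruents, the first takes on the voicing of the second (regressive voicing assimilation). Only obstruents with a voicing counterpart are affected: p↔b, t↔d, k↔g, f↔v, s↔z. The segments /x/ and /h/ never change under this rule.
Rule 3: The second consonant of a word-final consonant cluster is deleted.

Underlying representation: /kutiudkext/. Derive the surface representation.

kudiutkex

Rule 1 (intervocalic voicing): /t/ is a voiceless stop between vowels /u/ and /i/, so it voices to [d]. /kutiudkext/ → kudiudkext.
Rule 2 (regressive voicing assimilation): /d/ precedes the voiceless obstruent /k/, so it devoices to [t] by assimilation. /kudiudkext/ → kudiutkext.
Rule 3 (final cluster simplification): /t/ is the second consonant of a word-final cluster /xt/, so it deletes. /kudiutkext/ → kudiutkex.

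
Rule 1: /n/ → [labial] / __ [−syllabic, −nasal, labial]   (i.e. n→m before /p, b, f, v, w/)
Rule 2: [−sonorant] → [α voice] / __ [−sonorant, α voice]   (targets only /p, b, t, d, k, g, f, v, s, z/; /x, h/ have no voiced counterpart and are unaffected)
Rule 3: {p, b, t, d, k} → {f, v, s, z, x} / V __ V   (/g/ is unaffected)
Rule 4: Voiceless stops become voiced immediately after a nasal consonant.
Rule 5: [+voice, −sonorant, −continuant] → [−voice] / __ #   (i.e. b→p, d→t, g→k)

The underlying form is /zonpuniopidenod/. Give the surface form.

Rule 1 (nasal place assimilation): /n/ precedes the labial consonant /p/, so it assimilates in place to [m]. /zonpuniopidenod/ → zompuniopidenod.
Rule 2 (regressive voicing assimilation): no segment meets the environment; /zompuniopidenod/ is unchanged.
Rule 3 (intervocalic spirantization): /p/ is a stop between vowels /o/ and /i/, so it spirantizes to the fricative [f]. /d/ is a stop between vowels /i/ and /e/, so it spirantizes to the fricative [z]. /zompuniopidenod/ → zompuniofizenod.
Rule 4 (post-nasal voicing): /p/ is a voiceless stop immediately after the nasal /m/, so it voices to [b]. /zompuniofizenod/ → zombuniofizenod.
Rule 5 (final devoicing): /d/ is a voiced stop in word-final position, so it devoices to [t]. /zombuniofizenod/ → zombuniofizenot.

zombuniofizenot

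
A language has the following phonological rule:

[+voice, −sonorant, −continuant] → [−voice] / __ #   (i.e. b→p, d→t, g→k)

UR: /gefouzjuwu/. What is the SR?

gefouzjuwu

No segment of /gefouzjuwu/ meets the structural description of the rule, so the form surfaces unchanged.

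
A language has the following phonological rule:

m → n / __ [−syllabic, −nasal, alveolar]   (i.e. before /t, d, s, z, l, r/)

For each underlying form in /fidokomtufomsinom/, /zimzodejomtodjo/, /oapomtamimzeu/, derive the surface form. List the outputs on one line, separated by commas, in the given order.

/fidokomtufomsinom/: /m/ precedes the alveolar consonant /t/, so it assimilates in place to [n]. /m/ precedes the alveolar consonant /s/, so it assimilates in place to [n]. → [fidokontufonsinom].
/zimzodejomtodjo/: /m/ precedes the alveolar consonant /z/, so it assimilates in place to [n]. /m/ precedes the alveolar consonant /t/, so it assimilates in place to [n]. → [zinzodejontodjo].
/oapomtamimzeu/: /m/ precedes the alveolar consonant /t/, so it assimilates in place to [n]. /m/ precedes the alveolar consonant /z/, so it assimilates in place to [n]. → [oapontaminzeu].

fidokontufonsinom, zinzodejontodjo, oapontaminzeu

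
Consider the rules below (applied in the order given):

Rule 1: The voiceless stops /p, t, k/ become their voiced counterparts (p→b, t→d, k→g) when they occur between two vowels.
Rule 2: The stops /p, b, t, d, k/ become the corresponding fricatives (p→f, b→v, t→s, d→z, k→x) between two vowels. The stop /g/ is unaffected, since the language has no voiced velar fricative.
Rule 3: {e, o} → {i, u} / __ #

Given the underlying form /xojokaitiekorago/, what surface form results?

Rule 1 (intervocalic voicing): /k/ is a voiceless stop between vowels /o/ and /a/, so it voices to [g]. /t/ is a voiceless stop between vowels /i/ and /i/, so it voices to [d]. /k/ is a voiceless stop between vowels /e/ and /o/, so it voices to [g]. /xojokaitiekorago/ → xojogaidiegorago.
Rule 2 (intervocalic spirantization): /d/ is a stop between vowels /i/ and /i/, so it spirantizes to the fricative [z]. /xojogaidiegorago/ → xojogaiziegorago.
Rule 3 (final vowel raising): /o/ is a mid vowel in word-final position, so it raises to [u]. /xojogaiziegorago/ → xojogaiziegoragu.

xojogaiziegoragu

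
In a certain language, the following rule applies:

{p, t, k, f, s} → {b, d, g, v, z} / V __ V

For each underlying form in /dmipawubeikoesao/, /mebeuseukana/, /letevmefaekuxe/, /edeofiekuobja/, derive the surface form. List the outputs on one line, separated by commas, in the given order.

dmibawubeigoezao, mebeuzeugana, ledevmevaeguxe, edeovieguobja

/dmipawubeikoesao/: /p/ is a voiceless obstruent between vowels /i/ and /a/, so it voices to [b]. /k/ is a voiceless obstruent between vowels /i/ and /o/, so it voices to [g]. /s/ is a voiceless obstruent between vowels /e/ and /a/, so it voices to [z]. → [dmibawubeigoezao].
/mebeuseukana/: /s/ is a voiceless obstruent between vowels /u/ and /e/, so it voices to [z]. /k/ is a voiceless obstruent between vowels /u/ and /a/, so it voices to [g]. → [mebeuzeugana].
/letevmefaekuxe/: /t/ is a voiceless obstruent between vowels /e/ and /e/, so it voices to [d]. /f/ is a voiceless obstruent between vowels /e/ and /a/, so it voices to [v]. /k/ is a voiceless obstruent between vowels /e/ and /u/, so it voices to [g]. → [ledevmevaeguxe].
/edeofiekuobja/: /f/ is a voiceless obstruent between vowels /o/ and /i/, so it voices to [v]. /k/ is a voiceless obstruent between vowels /e/ and /u/, so it voices to [g]. → [edeovieguobja].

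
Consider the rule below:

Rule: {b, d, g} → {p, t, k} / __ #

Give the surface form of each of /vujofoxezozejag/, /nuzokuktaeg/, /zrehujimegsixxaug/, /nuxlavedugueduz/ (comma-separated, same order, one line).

vujofoxezozejak, nuzokuktaek, zrehujimegsixxauk, nuxlavedugueduz

/vujofoxezozejag/: /g/ is a voiced stop in word-final position, so it devoices to [k]. → [vujofoxezozejak].
/nuzokuktaeg/: /g/ is a voiced stop in word-final position, so it devoices to [k]. → [nuzokuktaek].
/zrehujimegsixxaug/: /g/ is a voiced stop in word-final position, so it devoices to [k]. → [zrehujimegsixxauk].
/nuxlavedugueduz/: the rule's environment is not met; surfaces unchanged as [nuxlavedugueduz].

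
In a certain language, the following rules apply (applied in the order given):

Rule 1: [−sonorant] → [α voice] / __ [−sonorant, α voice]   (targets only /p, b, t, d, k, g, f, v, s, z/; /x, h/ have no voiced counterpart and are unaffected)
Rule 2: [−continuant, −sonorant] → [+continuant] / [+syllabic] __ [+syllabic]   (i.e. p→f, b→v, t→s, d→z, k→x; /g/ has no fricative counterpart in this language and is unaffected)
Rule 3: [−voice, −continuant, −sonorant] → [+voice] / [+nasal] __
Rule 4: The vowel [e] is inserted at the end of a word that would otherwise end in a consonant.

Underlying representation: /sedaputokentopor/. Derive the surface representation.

Rule 1 (regressive voicing assimilation): no segment meets the environment; /sedaputokentopor/ is unchanged.
Rule 2 (intervocalic spirantization): /d/ is a stop between vowels /e/ and /a/, so it spirantizes to the fricative [z]. /p/ is a stop between vowels /a/ and /u/, so it spirantizes to the fricative [f]. /t/ is a stop between vowels /u/ and /o/, so it spirantizes to the fricative [s]. /k/ is a stop between vowels /o/ and /e/, so it spirantizes to the fricative [x]. /p/ is a stop between vowels /o/ and /o/, so it spirantizes to the fricative [f]. /sedaputokentopor/ → sezafusoxentofor.
Rule 3 (post-nasal voicing): /t/ is a voiceless stop immediately after the nasal /n/, so it voices to [d]. /sezafusoxentofor/ → sezafusoxendofor.
Rule 4 (final e-epenthesis): the form ends in the consonant /r/, so [e] is inserted word-finally. /sezafusoxendofor/ → sezafusoxendofore.

sezafusoxendofore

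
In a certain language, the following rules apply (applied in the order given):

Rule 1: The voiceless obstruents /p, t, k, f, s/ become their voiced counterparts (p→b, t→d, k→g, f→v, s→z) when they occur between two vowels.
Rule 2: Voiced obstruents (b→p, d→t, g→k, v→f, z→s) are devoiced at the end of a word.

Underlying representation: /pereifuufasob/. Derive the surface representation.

Rule 1 (intervocalic voicing): /f/ is a voiceless obstruent between vowels /i/ and /u/, so it voices to [v]. /f/ is a voiceless obstruent between vowels /u/ and /a/, so it voices to [v]. /s/ is a voiceless obstruent between vowels /a/ and /o/, so it voices to [z]. /pereifuufasob/ → pereivuuvazob.
Rule 2 (final devoicing): /b/ is a voiced obstruent in word-final position, so it devoices to [p]. /pereivuuvazob/ → pereivuuvazop.

pereivuuvazop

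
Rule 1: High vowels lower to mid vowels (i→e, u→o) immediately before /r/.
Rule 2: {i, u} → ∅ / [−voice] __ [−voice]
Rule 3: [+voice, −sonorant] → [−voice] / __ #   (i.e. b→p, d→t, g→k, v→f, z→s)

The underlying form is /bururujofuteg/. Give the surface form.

Rule 1 (pre-rhotic lowering): /u/ is a high vowel immediately before /r/, so it lowers to [o]. /u/ is a high vowel immediately before /r/, so it lowers to [o]. /bururujofuteg/ → bororujofuteg.
Rule 2 (high vowel syncope): /u/ is a high vowel flanked by voiceless consonants /f/ and /t/, so it deletes. /bororujofuteg/ → bororujofteg.
Rule 3 (final devoicing): /g/ is a voiced obstruent in word-final position, so it devoices to [k]. /bororujofteg/ → bororujoftek.

bororujoftek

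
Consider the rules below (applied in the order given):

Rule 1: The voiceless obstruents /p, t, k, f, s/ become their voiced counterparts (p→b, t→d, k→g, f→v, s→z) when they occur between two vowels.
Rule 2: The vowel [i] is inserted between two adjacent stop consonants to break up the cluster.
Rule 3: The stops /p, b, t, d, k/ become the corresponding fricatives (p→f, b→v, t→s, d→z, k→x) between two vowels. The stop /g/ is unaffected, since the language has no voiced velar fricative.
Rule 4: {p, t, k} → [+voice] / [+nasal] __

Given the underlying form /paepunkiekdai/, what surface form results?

paevungiexizai

Rule 1 (intervocalic voicing): /p/ is a voiceless obstruent between vowels /e/ and /u/, so it voices to [b]. /paepunkiekdai/ → paebunkiekdai.
Rule 2 (stop-cluster i-epenthesis): /k/ and /d/ form a stop–stop cluster, so [i] is inserted between them. /paebunkiekdai/ → paebunkiekidai.
Rule 3 (intervocalic spirantization): /b/ is a stop between vowels /e/ and /u/, so it spirantizes to the fricative [v]. /k/ is a stop between vowels /e/ and /i/, so it spirantizes to the fricative [x]. /d/ is a stop between vowels /i/ and /a/, so it spirantizes to the fricative [z]. /paebunkiekidai/ → paevunkiexizai.
Rule 4 (post-nasal voicing): /k/ is a voiceless stop immediately after the nasal /n/, so it voices to [g]. /paevunkiexizai/ → paevungiexizai.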